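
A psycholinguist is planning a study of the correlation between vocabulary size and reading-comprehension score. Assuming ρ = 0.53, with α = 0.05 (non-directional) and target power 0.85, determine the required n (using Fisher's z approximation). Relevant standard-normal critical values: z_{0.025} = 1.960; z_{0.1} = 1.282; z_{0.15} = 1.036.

n = 29

Fisher's z: C = ½·ln((1+r)/(1−r)) = ½·ln(3.2553) = 0.5901.
n = ((z_{α/2} + z_β)/C)² + 3.
(1.960 + 1.036) / 0.5901 = 2.996 / 0.5901 = 5.077.
n = 5.077² + 3 = 25.78 + 3 = 28.8.
Round up.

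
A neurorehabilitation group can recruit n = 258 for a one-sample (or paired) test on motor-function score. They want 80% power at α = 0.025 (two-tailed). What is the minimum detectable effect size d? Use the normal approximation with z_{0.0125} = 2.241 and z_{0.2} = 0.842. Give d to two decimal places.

For a single sample (or paired design) of n = 258: d_min = (z_{α/2} + z_β)/√n.
z-sum = 2.241 + 0.842 = 3.083.
d_min = 3.083 / √258 = 3.083 / 16.062 = 0.192.

d_min ≈ 0.19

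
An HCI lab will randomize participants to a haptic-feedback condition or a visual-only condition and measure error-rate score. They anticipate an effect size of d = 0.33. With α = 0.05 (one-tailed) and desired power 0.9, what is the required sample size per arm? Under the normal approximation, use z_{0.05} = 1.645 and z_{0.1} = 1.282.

n = 158 per group

For two independent groups with equal n: n = 2·((z_{α} + z_β) / d)².
z_{α} + z_β = 1.645 + 1.282 = 2.927.
n = 2 × (2.927 / 0.33)² = 2 × 8.870² = 2 × 78.67 = 157.3.
Round up to the next whole participant.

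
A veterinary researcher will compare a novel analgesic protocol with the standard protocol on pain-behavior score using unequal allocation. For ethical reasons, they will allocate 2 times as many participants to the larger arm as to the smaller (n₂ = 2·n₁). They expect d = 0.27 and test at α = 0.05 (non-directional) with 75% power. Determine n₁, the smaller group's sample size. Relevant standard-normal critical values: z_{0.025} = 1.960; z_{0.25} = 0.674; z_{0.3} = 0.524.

With allocation ratio k = n₂/n₁ = 2, Var(x̄₁−x̄₂) = σ²(1/n₁ + 1/(k·n₁)) = σ²·(k+1)/(k·n₁).
So n₁ = (1 + 1/k)·((z_{α/2} + z_β)/d)² = 1.500 × (2.634/0.27)².
n₁ = 1.500 × 95.17 = 142.8.
Round up: n₁ = 143, giving n₂ = 2 × 143 = 286.

n₁ = 143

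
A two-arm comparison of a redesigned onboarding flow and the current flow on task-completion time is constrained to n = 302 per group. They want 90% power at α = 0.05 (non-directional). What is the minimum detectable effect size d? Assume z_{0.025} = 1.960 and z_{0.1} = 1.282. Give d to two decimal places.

d_min ≈ 0.26

For two independent groups of n = 302 each: d_min = (z_{α/2} + z_β)·√(2/n).
z-sum = 1.960 + 1.282 = 3.242.
d_min = 3.242 × √(2/302) = 3.242 × 0.0814 = 0.264.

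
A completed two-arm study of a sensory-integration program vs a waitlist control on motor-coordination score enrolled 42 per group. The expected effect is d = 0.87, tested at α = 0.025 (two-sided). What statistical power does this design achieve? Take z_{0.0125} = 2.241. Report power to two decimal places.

power ≈ 0.96

For two equal groups, power = Φ(d·√(n/2) − z_{α/2}).
d·√(n/2) = 0.87 × √(42/2) = 0.87 × 4.583 = 3.987.
z_β = 3.987 − 2.241 = 1.746.
Power = Φ(1.746) = 0.960.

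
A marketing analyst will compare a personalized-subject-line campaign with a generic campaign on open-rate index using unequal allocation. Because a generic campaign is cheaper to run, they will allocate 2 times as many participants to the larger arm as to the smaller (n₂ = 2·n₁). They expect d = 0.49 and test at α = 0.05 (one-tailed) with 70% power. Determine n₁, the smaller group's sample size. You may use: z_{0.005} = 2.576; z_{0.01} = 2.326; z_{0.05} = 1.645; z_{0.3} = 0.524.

With allocation ratio k = n₂/n₁ = 2, Var(x̄₁−x̄₂) = σ²(1/n₁ + 1/(k·n₁)) = σ²·(k+1)/(k·n₁).
So n₁ = (1 + 1/k)·((z_{α} + z_β)/d)² = 1.500 × (2.169/0.49)².
n₁ = 1.500 × 19.59 = 29.4.
Round up: n₁ = 30, giving n₂ = 2 × 30 = 60.

n₁ = 30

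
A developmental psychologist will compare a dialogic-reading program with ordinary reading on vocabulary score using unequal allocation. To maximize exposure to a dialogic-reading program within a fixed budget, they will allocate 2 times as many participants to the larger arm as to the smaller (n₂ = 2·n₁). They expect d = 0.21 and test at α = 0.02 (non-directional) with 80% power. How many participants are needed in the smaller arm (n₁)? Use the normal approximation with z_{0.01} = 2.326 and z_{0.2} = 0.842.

n₁ = 342

With allocation ratio k = n₂/n₁ = 2, Var(x̄₁−x̄₂) = σ²(1/n₁ + 1/(k·n₁)) = σ²·(k+1)/(k·n₁).
So n₁ = (1 + 1/k)·((z_{α/2} + z_β)/d)² = 1.500 × (3.168/0.21)².
n₁ = 1.500 × 227.58 = 341.4.
Round up: n₁ = 342, giving n₂ = 2 × 342 = 684.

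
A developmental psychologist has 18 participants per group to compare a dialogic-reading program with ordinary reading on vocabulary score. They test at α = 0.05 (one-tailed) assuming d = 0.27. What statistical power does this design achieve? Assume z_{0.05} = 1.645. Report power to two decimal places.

power ≈ 0.20

For two equal groups, power = Φ(d·√(n/2) − z_{α}).
d·√(n/2) = 0.27 × √(18/2) = 0.27 × 3.000 = 0.810.
z_β = 0.810 − 1.645 = -0.835.
Power = Φ(-0.835) = 0.202.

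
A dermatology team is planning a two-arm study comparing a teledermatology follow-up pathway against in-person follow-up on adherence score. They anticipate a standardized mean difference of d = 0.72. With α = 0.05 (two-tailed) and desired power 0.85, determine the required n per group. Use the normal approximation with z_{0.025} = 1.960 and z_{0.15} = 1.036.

n = 35 per group

For two independent groups with equal n: n = 2·((z_{α/2} + z_β) / d)².
z_{α/2} + z_β = 1.960 + 1.036 = 2.996.
n = 2 × (2.996 / 0.72)² = 2 × 4.161² = 2 × 17.31 = 34.6.
Round up to the next whole participant.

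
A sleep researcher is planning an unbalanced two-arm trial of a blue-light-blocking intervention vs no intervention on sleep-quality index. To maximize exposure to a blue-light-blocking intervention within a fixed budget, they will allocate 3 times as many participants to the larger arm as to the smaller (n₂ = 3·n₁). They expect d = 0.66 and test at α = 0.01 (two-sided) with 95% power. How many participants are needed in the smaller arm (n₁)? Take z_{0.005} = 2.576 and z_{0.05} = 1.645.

n₁ = 55

With allocation ratio k = n₂/n₁ = 3, Var(x̄₁−x̄₂) = σ²(1/n₁ + 1/(k·n₁)) = σ²·(k+1)/(k·n₁).
So n₁ = (1 + 1/k)·((z_{α/2} + z_β)/d)² = 1.333 × (4.221/0.66)².
n₁ = 1.333 × 40.90 = 54.5.
Round up: n₁ = 55, giving n₂ = 3 × 55 = 165.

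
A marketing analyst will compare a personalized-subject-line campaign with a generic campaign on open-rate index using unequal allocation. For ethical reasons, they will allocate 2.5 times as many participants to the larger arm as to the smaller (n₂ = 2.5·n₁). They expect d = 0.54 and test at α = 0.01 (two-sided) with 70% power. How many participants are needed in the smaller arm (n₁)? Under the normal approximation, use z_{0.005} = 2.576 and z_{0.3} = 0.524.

With allocation ratio k = n₂/n₁ = 2.5, Var(x̄₁−x̄₂) = σ²(1/n₁ + 1/(k·n₁)) = σ²·(k+1)/(k·n₁).
So n₁ = (1 + 1/k)·((z_{α/2} + z_β)/d)² = 1.400 × (3.100/0.54)².
n₁ = 1.400 × 32.96 = 46.1.
Round up: n₁ = 47, giving n₂ = ⌈2.5 × 47⌉ = ⌈117.5⌉ = 118.

n₁ = 47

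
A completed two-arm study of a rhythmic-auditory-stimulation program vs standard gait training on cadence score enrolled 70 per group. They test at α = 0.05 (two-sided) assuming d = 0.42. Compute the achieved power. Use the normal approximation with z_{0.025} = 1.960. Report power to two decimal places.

For two equal groups, power = Φ(d·√(n/2) − z_{α/2}).
d·√(n/2) = 0.42 × √(70/2) = 0.42 × 5.916 = 2.485.
z_β = 2.485 − 1.960 = 0.525.
Power = Φ(0.525) = 0.700.

power ≈ 0.70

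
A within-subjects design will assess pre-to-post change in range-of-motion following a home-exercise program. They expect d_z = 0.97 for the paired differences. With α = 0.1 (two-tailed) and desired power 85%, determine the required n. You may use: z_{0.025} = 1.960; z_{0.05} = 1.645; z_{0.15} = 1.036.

For a paired (one-sample on differences) test: n = ((z_{α/2} + z_β) / d)².
z_{α/2} + z_β = 1.645 + 1.036 = 2.681.
n = (2.681 / 0.97)² = 2.764² = 7.64.
Round up.

n = 8 pairs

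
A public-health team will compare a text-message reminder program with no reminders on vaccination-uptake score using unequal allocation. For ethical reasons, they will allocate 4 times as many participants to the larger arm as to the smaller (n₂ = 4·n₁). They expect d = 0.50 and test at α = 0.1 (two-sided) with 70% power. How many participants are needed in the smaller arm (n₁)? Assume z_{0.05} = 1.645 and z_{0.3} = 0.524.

n₁ = 24

With allocation ratio k = n₂/n₁ = 4, Var(x̄₁−x̄₂) = σ²(1/n₁ + 1/(k·n₁)) = σ²·(k+1)/(k·n₁).
So n₁ = (1 + 1/k)·((z_{α/2} + z_β)/d)² = 1.250 × (2.169/0.50)².
n₁ = 1.250 × 18.82 = 23.5.
Round up: n₁ = 24, giving n₂ = 4 × 24 = 96.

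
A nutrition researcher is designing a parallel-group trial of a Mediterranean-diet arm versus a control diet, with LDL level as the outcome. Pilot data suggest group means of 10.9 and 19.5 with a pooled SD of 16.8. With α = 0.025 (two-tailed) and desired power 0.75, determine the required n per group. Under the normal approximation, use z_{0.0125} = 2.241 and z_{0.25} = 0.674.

Cohen's d = |M₁ − M₂| / SD_pooled = |10.9 − 19.5| / 16.8 = 8.6 / 16.8 = 0.512.
For two independent groups with equal n: n = 2·((z_{α/2} + z_β) / d)².
z_{α/2} + z_β = 2.241 + 0.674 = 2.915.
n = 2 × (2.915 / 0.512)² = 2 × 5.693² = 2 × 32.41 = 64.8.
Round up to the next whole participant.

n = 65 per group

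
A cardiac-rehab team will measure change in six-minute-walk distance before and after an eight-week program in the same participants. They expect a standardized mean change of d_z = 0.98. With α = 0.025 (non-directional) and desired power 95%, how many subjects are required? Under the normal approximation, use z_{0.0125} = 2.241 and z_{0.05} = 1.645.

n = 16 pairs

For a paired (one-sample on differences) test: n = ((z_{α/2} + z_β) / d)².
z_{α/2} + z_β = 2.241 + 1.645 = 3.886.
n = (3.886 / 0.98)² = 3.965² = 15.72.
Round up.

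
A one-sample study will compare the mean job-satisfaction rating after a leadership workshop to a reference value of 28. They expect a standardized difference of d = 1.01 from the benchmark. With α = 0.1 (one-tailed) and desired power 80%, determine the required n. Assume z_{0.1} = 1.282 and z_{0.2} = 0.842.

For a one-sample test: n = ((z_{α} + z_β) / d)².
z_{α} + z_β = 1.282 + 0.842 = 2.124.
n = (2.124 / 1.01)² = 2.103² = 4.42.
Round up.

n = 5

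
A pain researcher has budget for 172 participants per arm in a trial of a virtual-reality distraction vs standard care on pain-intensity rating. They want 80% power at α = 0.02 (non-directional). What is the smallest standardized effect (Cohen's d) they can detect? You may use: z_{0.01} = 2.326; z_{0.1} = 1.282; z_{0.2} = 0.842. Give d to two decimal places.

d_min ≈ 0.34

For two independent groups of n = 172 each: d_min = (z_{α/2} + z_β)·√(2/n).
z-sum = 2.326 + 0.842 = 3.168.
d_min = 3.168 × √(2/172) = 3.168 × 0.1078 = 0.342.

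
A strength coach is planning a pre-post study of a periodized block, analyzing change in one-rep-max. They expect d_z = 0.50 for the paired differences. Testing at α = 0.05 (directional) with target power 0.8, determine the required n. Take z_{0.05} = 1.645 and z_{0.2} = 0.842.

n = 25 pairs

For a paired (one-sample on differences) test: n = ((z_{α} + z_β) / d)².
z_{α} + z_β = 1.645 + 0.842 = 2.487.
n = (2.487 / 0.50)² = 4.974² = 24.74.
Round up.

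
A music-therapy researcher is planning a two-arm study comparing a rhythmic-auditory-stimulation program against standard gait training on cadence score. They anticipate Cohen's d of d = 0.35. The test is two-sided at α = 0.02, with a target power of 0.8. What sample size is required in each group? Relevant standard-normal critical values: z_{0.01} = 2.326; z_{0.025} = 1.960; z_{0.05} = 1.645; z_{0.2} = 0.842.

n = 164 per group

For two independent groups with equal n: n = 2·((z_{α/2} + z_β) / d)².
z_{α/2} + z_β = 2.326 + 0.842 = 3.168.
n = 2 × (3.168 / 0.35)² = 2 × 9.051² = 2 × 81.93 = 163.9.
Round up to the next whole participant.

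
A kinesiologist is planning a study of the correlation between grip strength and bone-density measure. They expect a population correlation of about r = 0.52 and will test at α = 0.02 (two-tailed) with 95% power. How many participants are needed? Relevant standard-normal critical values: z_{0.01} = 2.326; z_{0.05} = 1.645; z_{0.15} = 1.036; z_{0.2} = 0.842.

n = 51

Fisher's z: C = ½·ln((1+r)/(1−r)) = ½·ln(3.1667) = 0.5763.
n = ((z_{α/2} + z_β)/C)² + 3.
(2.326 + 1.645) / 0.5763 = 3.971 / 0.5763 = 6.891.
n = 6.891² + 3 = 47.48 + 3 = 50.5.
Round up.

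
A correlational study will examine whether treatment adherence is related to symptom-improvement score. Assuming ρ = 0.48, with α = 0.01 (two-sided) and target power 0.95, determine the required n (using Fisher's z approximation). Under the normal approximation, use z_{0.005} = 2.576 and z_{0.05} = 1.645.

Fisher's z: C = ½·ln((1+r)/(1−r)) = ½·ln(2.8462) = 0.5230.
n = ((z_{α/2} + z_β)/C)² + 3.
(2.576 + 1.645) / 0.5230 = 4.221 / 0.5230 = 8.071.
n = 8.071² + 3 = 65.14 + 3 = 68.1.
Round up.

n = 69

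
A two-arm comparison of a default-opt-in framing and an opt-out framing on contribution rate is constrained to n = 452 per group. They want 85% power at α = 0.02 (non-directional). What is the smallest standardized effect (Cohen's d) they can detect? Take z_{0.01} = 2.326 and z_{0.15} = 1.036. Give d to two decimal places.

d_min ≈ 0.22

For two independent groups of n = 452 each: d_min = (z_{α/2} + z_β)·√(2/n).
z-sum = 2.326 + 1.036 = 3.362.
d_min = 3.362 × √(2/452) = 3.362 × 0.0665 = 0.224.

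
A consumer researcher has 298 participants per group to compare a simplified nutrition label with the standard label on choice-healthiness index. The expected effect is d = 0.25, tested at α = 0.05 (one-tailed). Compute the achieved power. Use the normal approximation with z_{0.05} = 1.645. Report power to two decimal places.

For two equal groups, power = Φ(d·√(n/2) − z_{α}).
d·√(n/2) = 0.25 × √(298/2) = 0.25 × 12.207 = 3.052.
z_β = 3.052 − 1.645 = 1.407.
Power = Φ(1.407) = 0.920.

power ≈ 0.92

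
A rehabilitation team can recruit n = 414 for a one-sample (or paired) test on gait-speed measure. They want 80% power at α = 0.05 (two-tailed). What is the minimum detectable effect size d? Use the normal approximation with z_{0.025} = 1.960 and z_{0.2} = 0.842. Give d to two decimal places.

d_min ≈ 0.14

For a single sample (or paired design) of n = 414: d_min = (z_{α/2} + z_β)/√n.
z-sum = 1.960 + 0.842 = 2.802.
d_min = 2.802 / √414 = 2.802 / 20.347 = 0.138.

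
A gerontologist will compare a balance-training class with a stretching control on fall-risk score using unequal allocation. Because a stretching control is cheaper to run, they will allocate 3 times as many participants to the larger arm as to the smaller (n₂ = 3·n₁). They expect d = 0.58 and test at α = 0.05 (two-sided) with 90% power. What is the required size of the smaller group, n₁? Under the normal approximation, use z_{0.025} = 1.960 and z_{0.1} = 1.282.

n₁ = 42

With allocation ratio k = n₂/n₁ = 3, Var(x̄₁−x̄₂) = σ²(1/n₁ + 1/(k·n₁)) = σ²·(k+1)/(k·n₁).
So n₁ = (1 + 1/k)·((z_{α/2} + z_β)/d)² = 1.333 × (3.242/0.58)².
n₁ = 1.333 × 31.24 = 41.7.
Round up: n₁ = 42, giving n₂ = 3 × 42 = 126.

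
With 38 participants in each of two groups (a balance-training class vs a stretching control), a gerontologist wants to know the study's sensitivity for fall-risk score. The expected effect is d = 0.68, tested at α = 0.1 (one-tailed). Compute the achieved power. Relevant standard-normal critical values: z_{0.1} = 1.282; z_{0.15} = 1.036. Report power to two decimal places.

power ≈ 0.95

For two equal groups, power = Φ(d·√(n/2) − z_{α}).
d·√(n/2) = 0.68 × √(38/2) = 0.68 × 4.359 = 2.964.
z_β = 2.964 − 1.282 = 1.682.
Power = Φ(1.682) = 0.954.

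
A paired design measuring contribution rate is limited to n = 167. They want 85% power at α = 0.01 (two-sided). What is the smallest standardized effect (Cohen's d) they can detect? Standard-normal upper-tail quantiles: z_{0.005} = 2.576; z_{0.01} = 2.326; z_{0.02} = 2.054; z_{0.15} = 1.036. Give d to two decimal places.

d_min ≈ 0.28

For a single sample (or paired design) of n = 167: d_min = (z_{α/2} + z_β)/√n.
z-sum = 2.576 + 1.036 = 3.612.
d_min = 3.612 / √167 = 3.612 / 12.923 = 0.280.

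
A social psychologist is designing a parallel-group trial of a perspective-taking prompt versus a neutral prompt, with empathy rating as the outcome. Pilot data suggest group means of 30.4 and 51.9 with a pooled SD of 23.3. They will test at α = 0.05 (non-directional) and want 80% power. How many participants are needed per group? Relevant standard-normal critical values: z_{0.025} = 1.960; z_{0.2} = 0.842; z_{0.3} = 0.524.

n = 19 per group

Cohen's d = |M₁ − M₂| / SD_pooled = |30.4 − 51.9| / 23.3 = 21.5 / 23.3 = 0.923.
For two independent groups with equal n: n = 2·((z_{α/2} + z_β) / d)².
z_{α/2} + z_β = 1.960 + 0.842 = 2.802.
n = 2 × (2.802 / 0.923)² = 2 × 3.036² = 2 × 9.22 = 18.4.
Round up to the next whole participant.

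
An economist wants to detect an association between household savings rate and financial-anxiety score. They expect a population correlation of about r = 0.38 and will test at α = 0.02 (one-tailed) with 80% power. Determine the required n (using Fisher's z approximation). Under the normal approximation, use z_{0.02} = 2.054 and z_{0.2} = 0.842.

Fisher's z: C = ½·ln((1+r)/(1−r)) = ½·ln(2.2258) = 0.4001.
n = ((z_{α} + z_β)/C)² + 3.
(2.054 + 0.842) / 0.4001 = 2.896 / 0.4001 = 7.238.
n = 7.238² + 3 = 52.39 + 3 = 55.4.
Round up.

n = 56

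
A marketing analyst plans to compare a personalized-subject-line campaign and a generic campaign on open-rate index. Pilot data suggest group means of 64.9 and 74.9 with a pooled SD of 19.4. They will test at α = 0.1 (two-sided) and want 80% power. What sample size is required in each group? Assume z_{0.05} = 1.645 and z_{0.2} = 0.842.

n = 47 per group

Cohen's d = |M₁ − M₂| / SD_pooled = |64.9 − 74.9| / 19.4 = 10.0 / 19.4 = 0.515.
For two independent groups with equal n: n = 2·((z_{α/2} + z_β) / d)².
z_{α/2} + z_β = 1.645 + 0.842 = 2.487.
n = 2 × (2.487 / 0.515)² = 2 × 4.829² = 2 × 23.32 = 46.6.
Round up to the next whole participant.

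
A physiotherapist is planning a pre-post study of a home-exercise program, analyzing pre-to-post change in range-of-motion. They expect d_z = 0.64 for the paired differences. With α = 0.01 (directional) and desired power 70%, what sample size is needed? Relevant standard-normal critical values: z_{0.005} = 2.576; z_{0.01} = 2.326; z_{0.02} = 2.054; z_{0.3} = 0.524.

n = 20 pairs

For a paired (one-sample on differences) test: n = ((z_{α} + z_β) / d)².
z_{α} + z_β = 2.326 + 0.524 = 2.850.
n = (2.850 / 0.64)² = 4.453² = 19.83.
Round up.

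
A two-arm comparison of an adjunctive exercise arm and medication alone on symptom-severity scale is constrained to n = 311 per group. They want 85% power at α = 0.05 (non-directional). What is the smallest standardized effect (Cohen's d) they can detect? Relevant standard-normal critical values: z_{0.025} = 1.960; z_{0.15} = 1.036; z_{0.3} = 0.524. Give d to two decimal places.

For two independent groups of n = 311 each: d_min = (z_{α/2} + z_β)·√(2/n).
z-sum = 1.960 + 1.036 = 2.996.
d_min = 2.996 × √(2/311) = 2.996 × 0.0802 = 0.240.

d_min ≈ 0.24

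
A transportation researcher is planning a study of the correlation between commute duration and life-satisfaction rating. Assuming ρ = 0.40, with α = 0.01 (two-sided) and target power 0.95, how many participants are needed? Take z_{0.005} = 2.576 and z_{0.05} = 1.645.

n = 103

Fisher's z: C = ½·ln((1+r)/(1−r)) = ½·ln(2.3333) = 0.4236.
n = ((z_{α/2} + z_β)/C)² + 3.
(2.576 + 1.645) / 0.4236 = 4.221 / 0.4236 = 9.965.
n = 9.965² + 3 = 99.29 + 3 = 102.3.
Round up.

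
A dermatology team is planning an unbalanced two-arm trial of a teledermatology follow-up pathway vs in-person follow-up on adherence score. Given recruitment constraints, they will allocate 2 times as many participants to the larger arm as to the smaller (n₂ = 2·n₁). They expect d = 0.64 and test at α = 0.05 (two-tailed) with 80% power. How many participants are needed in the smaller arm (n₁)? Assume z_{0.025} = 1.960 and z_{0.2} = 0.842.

n₁ = 29

With allocation ratio k = n₂/n₁ = 2, Var(x̄₁−x̄₂) = σ²(1/n₁ + 1/(k·n₁)) = σ²·(k+1)/(k·n₁).
So n₁ = (1 + 1/k)·((z_{α/2} + z_β)/d)² = 1.500 × (2.802/0.64)².
n₁ = 1.500 × 19.17 = 28.8.
Round up: n₁ = 29, giving n₂ = 2 × 29 = 58.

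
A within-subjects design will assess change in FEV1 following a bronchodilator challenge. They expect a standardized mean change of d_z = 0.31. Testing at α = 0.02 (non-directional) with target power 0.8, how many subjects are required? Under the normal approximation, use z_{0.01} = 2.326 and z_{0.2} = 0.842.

For a paired (one-sample on differences) test: n = ((z_{α/2} + z_β) / d)².
z_{α/2} + z_β = 2.326 + 0.842 = 3.168.
n = (3.168 / 0.31)² = 10.219² = 104.44.
Round up.

n = 105 pairs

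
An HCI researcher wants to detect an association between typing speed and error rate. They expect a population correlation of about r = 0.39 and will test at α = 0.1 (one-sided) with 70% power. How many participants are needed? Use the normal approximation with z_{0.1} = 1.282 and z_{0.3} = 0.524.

Fisher's z: C = ½·ln((1+r)/(1−r)) = ½·ln(2.2787) = 0.4118.
n = ((z_{α} + z_β)/C)² + 3.
(1.282 + 0.524) / 0.4118 = 1.806 / 0.4118 = 4.386.
n = 4.386² + 3 = 19.23 + 3 = 22.2.
Round up.

n = 23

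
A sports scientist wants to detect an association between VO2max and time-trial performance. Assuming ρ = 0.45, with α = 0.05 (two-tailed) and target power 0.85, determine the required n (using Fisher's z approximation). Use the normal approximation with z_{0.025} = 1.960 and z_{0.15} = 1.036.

n = 42

Fisher's z: C = ½·ln((1+r)/(1−r)) = ½·ln(2.6364) = 0.4847.
n = ((z_{α/2} + z_β)/C)² + 3.
(1.960 + 1.036) / 0.4847 = 2.996 / 0.4847 = 6.181.
n = 6.181² + 3 = 38.21 + 3 = 41.2.
Round up.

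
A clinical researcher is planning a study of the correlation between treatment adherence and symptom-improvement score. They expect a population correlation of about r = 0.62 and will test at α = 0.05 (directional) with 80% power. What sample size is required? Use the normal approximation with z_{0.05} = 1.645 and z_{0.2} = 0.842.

n = 15

Fisher's z: C = ½·ln((1+r)/(1−r)) = ½·ln(4.2632) = 0.7250.
n = ((z_{α} + z_β)/C)² + 3.
(1.645 + 0.842) / 0.7250 = 2.487 / 0.7250 = 3.430.
n = 3.430² + 3 = 11.77 + 3 = 14.8.
Round up.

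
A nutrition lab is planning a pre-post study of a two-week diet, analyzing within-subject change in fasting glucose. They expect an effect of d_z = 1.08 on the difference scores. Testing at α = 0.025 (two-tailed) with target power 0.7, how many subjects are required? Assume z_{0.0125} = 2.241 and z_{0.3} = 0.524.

n = 7 pairs

For a paired (one-sample on differences) test: n = ((z_{α/2} + z_β) / d)².
z_{α/2} + z_β = 2.241 + 0.524 = 2.765.
n = (2.765 / 1.08)² = 2.560² = 6.55.
Round up.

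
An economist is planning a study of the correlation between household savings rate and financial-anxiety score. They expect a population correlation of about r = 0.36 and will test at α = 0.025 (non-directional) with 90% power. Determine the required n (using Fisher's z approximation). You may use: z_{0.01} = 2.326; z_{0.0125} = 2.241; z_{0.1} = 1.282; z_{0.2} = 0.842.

n = 91

Fisher's z: C = ½·ln((1+r)/(1−r)) = ½·ln(2.1250) = 0.3769.
n = ((z_{α/2} + z_β)/C)² + 3.
(2.241 + 1.282) / 0.3769 = 3.523 / 0.3769 = 9.347.
n = 9.347² + 3 = 87.37 + 3 = 90.4.
Round up.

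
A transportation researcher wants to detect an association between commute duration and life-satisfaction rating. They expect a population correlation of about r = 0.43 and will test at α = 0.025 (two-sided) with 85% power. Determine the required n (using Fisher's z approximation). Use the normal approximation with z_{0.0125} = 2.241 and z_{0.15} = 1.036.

n = 54

Fisher's z: C = ½·ln((1+r)/(1−r)) = ½·ln(2.5088) = 0.4599.
n = ((z_{α/2} + z_β)/C)² + 3.
(2.241 + 1.036) / 0.4599 = 3.277 / 0.4599 = 7.125.
n = 7.125² + 3 = 50.77 + 3 = 53.8.
Round up.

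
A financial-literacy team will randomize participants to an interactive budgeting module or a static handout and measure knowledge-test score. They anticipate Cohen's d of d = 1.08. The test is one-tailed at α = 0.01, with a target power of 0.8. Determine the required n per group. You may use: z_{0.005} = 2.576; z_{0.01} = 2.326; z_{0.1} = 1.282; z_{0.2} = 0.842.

For two independent groups with equal n: n = 2·((z_{α} + z_β) / d)².
z_{α} + z_β = 2.326 + 0.842 = 3.168.
n = 2 × (3.168 / 1.08)² = 2 × 2.933² = 2 × 8.60 = 17.2.
Round up to the next whole participant.

n = 18 per group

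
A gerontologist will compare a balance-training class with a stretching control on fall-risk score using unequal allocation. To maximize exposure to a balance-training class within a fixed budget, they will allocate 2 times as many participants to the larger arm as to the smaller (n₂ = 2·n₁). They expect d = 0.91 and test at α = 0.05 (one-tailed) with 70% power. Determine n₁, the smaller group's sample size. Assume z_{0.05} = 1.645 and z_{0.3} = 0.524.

With allocation ratio k = n₂/n₁ = 2, Var(x̄₁−x̄₂) = σ²(1/n₁ + 1/(k·n₁)) = σ²·(k+1)/(k·n₁).
So n₁ = (1 + 1/k)·((z_{α} + z_β)/d)² = 1.500 × (2.169/0.91)².
n₁ = 1.500 × 5.68 = 8.5.
Round up: n₁ = 9, giving n₂ = 2 × 9 = 18.

n₁ = 9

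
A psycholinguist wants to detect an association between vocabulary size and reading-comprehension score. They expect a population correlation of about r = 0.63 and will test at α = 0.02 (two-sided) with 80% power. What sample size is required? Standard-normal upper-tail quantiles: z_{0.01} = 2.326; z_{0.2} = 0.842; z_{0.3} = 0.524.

n = 22

Fisher's z: C = ½·ln((1+r)/(1−r)) = ½·ln(4.4054) = 0.7414.
n = ((z_{α/2} + z_β)/C)² + 3.
(2.326 + 0.842) / 0.7414 = 3.168 / 0.7414 = 4.273.
n = 4.273² + 3 = 18.26 + 3 = 21.3.
Round up.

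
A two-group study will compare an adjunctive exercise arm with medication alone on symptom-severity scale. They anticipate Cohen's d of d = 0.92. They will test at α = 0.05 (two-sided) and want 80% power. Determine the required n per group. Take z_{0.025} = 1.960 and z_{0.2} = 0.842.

For two independent groups with equal n: n = 2·((z_{α/2} + z_β) / d)².
z_{α/2} + z_β = 1.960 + 0.842 = 2.802.
n = 2 × (2.802 / 0.92)² = 2 × 3.046² = 2 × 9.28 = 18.6.
Round up to the next whole participant.

n = 19 per group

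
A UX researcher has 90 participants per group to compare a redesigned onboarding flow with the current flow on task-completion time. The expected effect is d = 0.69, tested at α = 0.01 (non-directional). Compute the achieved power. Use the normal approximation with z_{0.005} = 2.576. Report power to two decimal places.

power ≈ 0.98

For two equal groups, power = Φ(d·√(n/2) − z_{α/2}).
d·√(n/2) = 0.69 × √(90/2) = 0.69 × 6.708 = 4.629.
z_β = 4.629 − 2.576 = 2.053.
Power = Φ(2.053) = 0.980.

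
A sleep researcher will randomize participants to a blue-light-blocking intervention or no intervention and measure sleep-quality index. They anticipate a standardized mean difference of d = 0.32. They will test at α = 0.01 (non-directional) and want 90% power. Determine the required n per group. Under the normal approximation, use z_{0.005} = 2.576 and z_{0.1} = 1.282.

For two independent groups with equal n: n = 2·((z_{α/2} + z_β) / d)².
z_{α/2} + z_β = 2.576 + 1.282 = 3.858.
n = 2 × (3.858 / 0.32)² = 2 × 12.056² = 2 × 145.35 = 290.7.
Round up to the next whole participant.

n = 291 per group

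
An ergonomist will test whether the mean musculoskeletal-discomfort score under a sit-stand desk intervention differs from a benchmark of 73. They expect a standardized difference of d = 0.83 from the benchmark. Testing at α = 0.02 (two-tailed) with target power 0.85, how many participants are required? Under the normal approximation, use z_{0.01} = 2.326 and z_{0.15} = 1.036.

For a one-sample test: n = ((z_{α/2} + z_β) / d)².
z_{α/2} + z_β = 2.326 + 1.036 = 3.362.
n = (3.362 / 0.83)² = 4.051² = 16.41.
Round up.

n = 17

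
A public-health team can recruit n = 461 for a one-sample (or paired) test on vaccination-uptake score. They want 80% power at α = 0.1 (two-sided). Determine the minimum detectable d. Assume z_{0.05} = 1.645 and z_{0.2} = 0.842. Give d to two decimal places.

For a single sample (or paired design) of n = 461: d_min = (z_{α/2} + z_β)/√n.
z-sum = 1.645 + 0.842 = 2.487.
d_min = 2.487 / √461 = 2.487 / 21.471 = 0.116.

d_min ≈ 0.12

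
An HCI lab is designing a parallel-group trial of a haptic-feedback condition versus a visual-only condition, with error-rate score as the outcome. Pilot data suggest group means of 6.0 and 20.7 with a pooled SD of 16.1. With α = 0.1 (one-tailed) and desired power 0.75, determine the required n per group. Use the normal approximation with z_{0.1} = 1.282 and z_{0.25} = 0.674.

Cohen's d = |M₁ − M₂| / SD_pooled = |6.0 − 20.7| / 16.1 = 14.7 / 16.1 = 0.913.
For two independent groups with equal n: n = 2·((z_{α} + z_β) / d)².
z_{α} + z_β = 1.282 + 0.674 = 1.956.
n = 2 × (1.956 / 0.913)² = 2 × 2.142² = 2 × 4.59 = 9.2.
Round up to the next whole participant.

n = 10 per group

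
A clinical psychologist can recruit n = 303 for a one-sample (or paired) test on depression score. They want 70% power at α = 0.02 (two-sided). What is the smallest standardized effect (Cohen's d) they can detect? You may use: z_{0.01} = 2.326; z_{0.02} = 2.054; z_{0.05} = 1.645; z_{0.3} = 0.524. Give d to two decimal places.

For a single sample (or paired design) of n = 303: d_min = (z_{α/2} + z_β)/√n.
z-sum = 2.326 + 0.524 = 2.850.
d_min = 2.850 / √303 = 2.850 / 17.407 = 0.164.

d_min ≈ 0.16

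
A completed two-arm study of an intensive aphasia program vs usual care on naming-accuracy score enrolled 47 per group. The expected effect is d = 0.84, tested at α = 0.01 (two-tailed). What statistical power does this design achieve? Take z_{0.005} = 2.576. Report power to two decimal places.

power ≈ 0.93

For two equal groups, power = Φ(d·√(n/2) − z_{α/2}).
d·√(n/2) = 0.84 × √(47/2) = 0.84 × 4.848 = 4.072.
z_β = 4.072 − 2.576 = 1.496.
Power = Φ(1.496) = 0.933.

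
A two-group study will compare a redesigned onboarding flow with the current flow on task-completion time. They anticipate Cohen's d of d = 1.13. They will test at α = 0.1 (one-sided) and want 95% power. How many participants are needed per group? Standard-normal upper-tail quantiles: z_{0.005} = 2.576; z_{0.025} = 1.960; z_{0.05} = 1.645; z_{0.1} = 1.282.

n = 14 per group

For two independent groups with equal n: n = 2·((z_{α} + z_β) / d)².
z_{α} + z_β = 1.282 + 1.645 = 2.927.
n = 2 × (2.927 / 1.13)² = 2 × 2.590² = 2 × 6.71 = 13.4.
Round up to the next whole participant.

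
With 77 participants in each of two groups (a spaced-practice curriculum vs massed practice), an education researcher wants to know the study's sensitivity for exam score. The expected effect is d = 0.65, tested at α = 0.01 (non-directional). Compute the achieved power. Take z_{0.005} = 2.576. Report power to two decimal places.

For two equal groups, power = Φ(d·√(n/2) − z_{α/2}).
d·√(n/2) = 0.65 × √(77/2) = 0.65 × 6.205 = 4.033.
z_β = 4.033 − 2.576 = 1.457.
Power = Φ(1.457) = 0.927.

power ≈ 0.93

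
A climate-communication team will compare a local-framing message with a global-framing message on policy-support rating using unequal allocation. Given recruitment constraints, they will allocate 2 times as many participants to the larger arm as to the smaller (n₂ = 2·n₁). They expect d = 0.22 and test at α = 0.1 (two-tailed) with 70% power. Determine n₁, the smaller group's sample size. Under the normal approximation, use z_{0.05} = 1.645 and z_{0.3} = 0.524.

n₁ = 146

With allocation ratio k = n₂/n₁ = 2, Var(x̄₁−x̄₂) = σ²(1/n₁ + 1/(k·n₁)) = σ²·(k+1)/(k·n₁).
So n₁ = (1 + 1/k)·((z_{α/2} + z_β)/d)² = 1.500 × (2.169/0.22)².
n₁ = 1.500 × 97.20 = 145.8.
Round up: n₁ = 146, giving n₂ = 2 × 146 = 292.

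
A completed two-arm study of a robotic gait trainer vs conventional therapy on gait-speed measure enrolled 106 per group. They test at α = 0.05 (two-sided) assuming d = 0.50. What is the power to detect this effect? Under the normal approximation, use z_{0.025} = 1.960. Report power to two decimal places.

power ≈ 0.95

For two equal groups, power = Φ(d·√(n/2) − z_{α/2}).
d·√(n/2) = 0.50 × √(106/2) = 0.50 × 7.280 = 3.640.
z_β = 3.640 − 1.960 = 1.680.
Power = Φ(1.680) = 0.954.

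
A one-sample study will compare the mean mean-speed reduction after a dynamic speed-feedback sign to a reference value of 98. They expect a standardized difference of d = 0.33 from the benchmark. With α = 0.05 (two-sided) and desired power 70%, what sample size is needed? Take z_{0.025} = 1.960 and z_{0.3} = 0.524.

For a one-sample test: n = ((z_{α/2} + z_β) / d)².
z_{α/2} + z_β = 1.960 + 0.524 = 2.484.
n = (2.484 / 0.33)² = 7.527² = 56.66.
Round up.

n = 57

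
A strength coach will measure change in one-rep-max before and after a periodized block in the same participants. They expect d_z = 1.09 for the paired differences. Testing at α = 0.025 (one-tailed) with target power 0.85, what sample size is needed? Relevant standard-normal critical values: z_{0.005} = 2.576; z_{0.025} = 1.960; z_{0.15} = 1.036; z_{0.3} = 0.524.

For a paired (one-sample on differences) test: n = ((z_{α} + z_β) / d)².
z_{α} + z_β = 1.960 + 1.036 = 2.996.
n = (2.996 / 1.09)² = 2.749² = 7.55.
Round up.

n = 8 pairs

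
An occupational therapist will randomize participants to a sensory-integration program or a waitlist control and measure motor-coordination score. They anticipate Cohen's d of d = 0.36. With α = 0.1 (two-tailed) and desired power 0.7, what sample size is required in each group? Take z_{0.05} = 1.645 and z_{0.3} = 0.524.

For two independent groups with equal n: n = 2·((z_{α/2} + z_β) / d)².
z_{α/2} + z_β = 1.645 + 0.524 = 2.169.
n = 2 × (2.169 / 0.36)² = 2 × 6.025² = 2 × 36.30 = 72.6.
Round up to the next whole participant.

n = 73 per group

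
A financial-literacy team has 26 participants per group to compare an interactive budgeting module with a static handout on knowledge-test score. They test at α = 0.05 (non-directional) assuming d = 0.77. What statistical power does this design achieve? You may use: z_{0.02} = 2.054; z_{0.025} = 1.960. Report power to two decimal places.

For two equal groups, power = Φ(d·√(n/2) − z_{α/2}).
d·√(n/2) = 0.77 × √(26/2) = 0.77 × 3.606 = 2.776.
z_β = 2.776 − 1.960 = 0.816.
Power = Φ(0.816) = 0.793.

power ≈ 0.79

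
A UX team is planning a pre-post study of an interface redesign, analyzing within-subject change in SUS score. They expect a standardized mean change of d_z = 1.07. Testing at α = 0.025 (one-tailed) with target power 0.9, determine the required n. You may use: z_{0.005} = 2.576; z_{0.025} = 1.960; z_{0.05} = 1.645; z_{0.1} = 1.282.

n = 10 pairs

For a paired (one-sample on differences) test: n = ((z_{α} + z_β) / d)².
z_{α} + z_β = 1.960 + 1.282 = 3.242.
n = (3.242 / 1.07)² = 3.030² = 9.18.
Round up.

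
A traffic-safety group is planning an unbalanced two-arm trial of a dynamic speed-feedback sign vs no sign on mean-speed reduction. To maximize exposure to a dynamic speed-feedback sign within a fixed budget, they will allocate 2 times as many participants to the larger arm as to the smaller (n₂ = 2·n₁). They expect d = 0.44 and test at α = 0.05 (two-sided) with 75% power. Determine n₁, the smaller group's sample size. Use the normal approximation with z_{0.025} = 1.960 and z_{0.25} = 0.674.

With allocation ratio k = n₂/n₁ = 2, Var(x̄₁−x̄₂) = σ²(1/n₁ + 1/(k·n₁)) = σ²·(k+1)/(k·n₁).
So n₁ = (1 + 1/k)·((z_{α/2} + z_β)/d)² = 1.500 × (2.634/0.44)².
n₁ = 1.500 × 35.84 = 53.8.
Round up: n₁ = 54, giving n₂ = 2 × 54 = 108.

n₁ = 54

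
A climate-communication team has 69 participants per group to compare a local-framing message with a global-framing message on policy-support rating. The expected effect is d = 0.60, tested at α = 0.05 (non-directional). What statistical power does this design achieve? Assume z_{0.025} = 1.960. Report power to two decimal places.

power ≈ 0.94

For two equal groups, power = Φ(d·√(n/2) − z_{α/2}).
d·√(n/2) = 0.60 × √(69/2) = 0.60 × 5.874 = 3.524.
z_β = 3.524 − 1.960 = 1.564.
Power = Φ(1.564) = 0.941.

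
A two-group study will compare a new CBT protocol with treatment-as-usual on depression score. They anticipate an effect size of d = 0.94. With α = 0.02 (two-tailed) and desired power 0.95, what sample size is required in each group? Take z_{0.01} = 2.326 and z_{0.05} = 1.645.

n = 36 per group

For two independent groups with equal n: n = 2·((z_{α/2} + z_β) / d)².
z_{α/2} + z_β = 2.326 + 1.645 = 3.971.
n = 2 × (3.971 / 0.94)² = 2 × 4.224² = 2 × 17.85 = 35.7.
Round up to the next whole participant.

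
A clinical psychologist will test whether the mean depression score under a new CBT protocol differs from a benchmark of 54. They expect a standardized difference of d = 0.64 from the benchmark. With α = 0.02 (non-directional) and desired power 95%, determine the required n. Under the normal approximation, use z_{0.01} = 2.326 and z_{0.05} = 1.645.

For a one-sample test: n = ((z_{α/2} + z_β) / d)².
z_{α/2} + z_β = 2.326 + 1.645 = 3.971.
n = (3.971 / 0.64)² = 6.205² = 38.50.
Round up.

n = 39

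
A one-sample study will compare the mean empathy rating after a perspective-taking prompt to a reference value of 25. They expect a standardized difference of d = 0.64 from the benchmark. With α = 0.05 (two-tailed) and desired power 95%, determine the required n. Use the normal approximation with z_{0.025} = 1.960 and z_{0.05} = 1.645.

n = 32

For a one-sample test: n = ((z_{α/2} + z_β) / d)².
z_{α/2} + z_β = 1.960 + 1.645 = 3.605.
n = (3.605 / 0.64)² = 5.633² = 31.73.
Round up.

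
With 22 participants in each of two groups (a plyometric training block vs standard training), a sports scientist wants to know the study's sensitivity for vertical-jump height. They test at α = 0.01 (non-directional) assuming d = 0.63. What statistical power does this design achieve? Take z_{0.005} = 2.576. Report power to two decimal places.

For two equal groups, power = Φ(d·√(n/2) − z_{α/2}).
d·√(n/2) = 0.63 × √(22/2) = 0.63 × 3.317 = 2.089.
z_β = 2.089 − 2.576 = -0.487.
Power = Φ(-0.487) = 0.313.

power ≈ 0.31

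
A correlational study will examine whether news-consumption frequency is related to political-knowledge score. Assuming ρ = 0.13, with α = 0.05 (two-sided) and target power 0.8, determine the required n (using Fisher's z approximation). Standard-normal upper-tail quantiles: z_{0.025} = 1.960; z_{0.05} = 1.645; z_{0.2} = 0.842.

n = 463

Fisher's z: C = ½·ln((1+r)/(1−r)) = ½·ln(1.2989) = 0.1307.
n = ((z_{α/2} + z_β)/C)² + 3.
(1.960 + 0.842) / 0.1307 = 2.802 / 0.1307 = 21.438.
n = 21.438² + 3 = 459.61 + 3 = 462.6.
Round up.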